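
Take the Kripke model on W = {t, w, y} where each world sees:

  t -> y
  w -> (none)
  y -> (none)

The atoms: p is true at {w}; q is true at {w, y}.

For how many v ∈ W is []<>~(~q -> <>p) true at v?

t: successors {y}; <>~(~q -> <>p) there: y:F. ✗
w: no successors, so []<>~(~q -> <>p) holds vacuously. ✓
y: no successors, so []<>~(~q -> <>p) holds vacuously. ✓
Satisfying worlds: {w, y}.

2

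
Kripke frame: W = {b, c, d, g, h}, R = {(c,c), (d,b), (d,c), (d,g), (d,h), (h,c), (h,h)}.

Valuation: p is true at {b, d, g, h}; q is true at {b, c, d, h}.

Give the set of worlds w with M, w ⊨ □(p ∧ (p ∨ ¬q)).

b: no successors, so □(p ∧ (p ∨ ¬q)) holds vacuously. ✓
c: successors {c}; p ∧ (p ∨ ¬q) there: c:F. ✗
d: successors {b, c, g, h}; p ∧ (p ∨ ¬q) there: b:T, c:F, g:T, h:T. ✗
g: no successors, so □(p ∧ (p ∨ ¬q)) holds vacuously. ✓
h: successors {c, h}; p ∧ (p ∨ ¬q) there: c:F, h:T. ✗

{b, g}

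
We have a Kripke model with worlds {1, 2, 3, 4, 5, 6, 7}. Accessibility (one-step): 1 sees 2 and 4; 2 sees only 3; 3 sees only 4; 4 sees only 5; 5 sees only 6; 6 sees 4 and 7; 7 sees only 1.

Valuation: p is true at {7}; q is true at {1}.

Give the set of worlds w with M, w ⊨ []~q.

{1, 2, 3, 4, 5, 6}

1: successors {2, 4}; ~q there: 2:T, 4:T. ✓
2: successors {3}; ~q there: 3:T. ✓
3: successors {4}; ~q there: 4:T. ✓
4: successors {5}; ~q there: 5:T. ✓
5: successors {6}; ~q there: 6:T. ✓
6: successors {4, 7}; ~q there: 4:T, 7:T. ✓
7: successors {1}; ~q there: 1:F. ✗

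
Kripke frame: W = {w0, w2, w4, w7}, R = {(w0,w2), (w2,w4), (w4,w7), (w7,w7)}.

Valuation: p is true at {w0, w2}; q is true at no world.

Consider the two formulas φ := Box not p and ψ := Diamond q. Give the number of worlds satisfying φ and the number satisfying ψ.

3 and 0

For Box not p:
w0: successors {w2}; not p there: w2:F. ✗
w2: successors {w4}; not p there: w4:T. ✓
w4: successors {w7}; not p there: w7:T. ✓
w7: successors {w7}; not p there: w7:T. ✓
— 3 worlds.
For Diamond q:
w0: successors {w2}; q there: w2:F. ✗
w2: successors {w4}; q there: w4:F. ✗
w4: successors {w7}; q there: w7:F. ✗
w7: successors {w7}; q there: w7:F. ✗
— 0 worlds.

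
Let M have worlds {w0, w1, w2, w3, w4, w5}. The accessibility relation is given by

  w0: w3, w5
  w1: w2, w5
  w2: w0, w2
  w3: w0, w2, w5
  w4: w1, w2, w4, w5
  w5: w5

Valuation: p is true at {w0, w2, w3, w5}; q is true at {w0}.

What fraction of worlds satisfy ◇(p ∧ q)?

1/3

w0: successors {w3, w5}; p ∧ q there: w3:F, w5:F. ✗
w1: successors {w2, w5}; p ∧ q there: w2:F, w5:F. ✗
w2: successors {w0, w2}; p ∧ q there: w0:T, w2:F. ✓
w3: successors {w0, w2, w5}; p ∧ q there: w0:T, w2:F, w5:F. ✓
w4: successors {w1, w2, w4, w5}; p ∧ q there: w1:F, w2:F, w4:F, w5:F. ✗
w5: successors {w5}; p ∧ q there: w5:F. ✗
That's 2 of 6 worlds, so 2/6 = 1/3.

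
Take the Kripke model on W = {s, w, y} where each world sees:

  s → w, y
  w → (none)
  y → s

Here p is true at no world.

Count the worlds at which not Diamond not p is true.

s: Diamond not p is T. ✗
w: Diamond not p is F. ✓
y: Diamond not p is T. ✗
Satisfying worlds: {w}.

1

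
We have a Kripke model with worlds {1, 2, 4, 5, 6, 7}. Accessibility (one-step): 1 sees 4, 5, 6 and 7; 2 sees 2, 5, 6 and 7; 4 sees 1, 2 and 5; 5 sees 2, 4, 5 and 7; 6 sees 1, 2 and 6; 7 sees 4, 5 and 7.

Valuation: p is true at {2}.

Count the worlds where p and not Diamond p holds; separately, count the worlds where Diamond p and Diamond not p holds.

0 and 4

For p and not Diamond p:
1: p is F, not Diamond p is T. ✗
2: p is T, not Diamond p is F. ✗
4: p is F, not Diamond p is F. ✗
5: p is F, not Diamond p is F. ✗
6: p is F, not Diamond p is F. ✗
7: p is F, not Diamond p is T. ✗
— 0 worlds.
For Diamond p and Diamond not p:
1: Diamond p is F, Diamond not p is T. ✗
2: Diamond p is T, Diamond not p is T. ✓
4: Diamond p is T, Diamond not p is T. ✓
5: Diamond p is T, Diamond not p is T. ✓
6: Diamond p is T, Diamond not p is T. ✓
7: Diamond p is F, Diamond not p is T. ✗
— 4 worlds.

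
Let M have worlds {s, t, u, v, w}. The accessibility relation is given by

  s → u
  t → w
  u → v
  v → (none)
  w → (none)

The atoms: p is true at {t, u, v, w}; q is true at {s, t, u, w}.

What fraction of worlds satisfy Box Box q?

s: successors {u}; Box q there: u:F. ✗
t: successors {w}; Box q there: w:T. ✓
u: successors {v}; Box q there: v:T. ✓
v: no successors, so Box Box q holds vacuously. ✓
w: no successors, so Box Box q holds vacuously. ✓
That's 4 of 5 worlds, so 4/5.

4/5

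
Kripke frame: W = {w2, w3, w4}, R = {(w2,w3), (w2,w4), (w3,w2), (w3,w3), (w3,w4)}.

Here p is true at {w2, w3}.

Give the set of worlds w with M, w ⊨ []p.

w2: successors {w3, w4}; p there: w3:T, w4:F. ✗
w3: successors {w2, w3, w4}; p there: w2:T, w3:T, w4:F. ✗
w4: no successors, so []p holds vacuously. ✓

{w4}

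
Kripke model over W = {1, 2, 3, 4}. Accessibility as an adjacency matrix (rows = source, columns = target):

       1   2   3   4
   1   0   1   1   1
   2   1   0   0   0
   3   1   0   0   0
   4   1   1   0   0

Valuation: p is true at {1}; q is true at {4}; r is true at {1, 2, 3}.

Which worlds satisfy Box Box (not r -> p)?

1: successors {2, 3, 4}; Box (not r -> p) there: 2:T, 3:T, 4:T. ✓
2: successors {1}; Box (not r -> p) there: 1:F. ✗
3: successors {1}; Box (not r -> p) there: 1:F. ✗
4: successors {1, 2}; Box (not r -> p) there: 1:F, 2:T. ✗

{1}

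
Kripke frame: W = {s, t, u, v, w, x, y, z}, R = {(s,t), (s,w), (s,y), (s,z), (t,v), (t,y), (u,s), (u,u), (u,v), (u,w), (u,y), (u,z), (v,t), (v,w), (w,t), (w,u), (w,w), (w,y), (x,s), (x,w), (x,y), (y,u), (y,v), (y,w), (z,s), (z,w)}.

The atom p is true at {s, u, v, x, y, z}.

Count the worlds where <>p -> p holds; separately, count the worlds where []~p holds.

6 and 1

For <>p -> p:
s: <>p is T, p is T. ✓
t: <>p is T, p is F. ✗
u: <>p is T, p is T. ✓
v: <>p is F, p is T. ✓
w: <>p is T, p is F. ✗
x: <>p is T, p is T. ✓
y: <>p is T, p is T. ✓
z: <>p is T, p is T. ✓
— 6 worlds.
For []~p:
s: successors {t, w, y, z}; ~p there: t:T, w:T, y:F, z:F. ✗
t: successors {v, y}; ~p there: v:F, y:F. ✗
u: successors {s, u, v, w, y, z}; ~p there: s:F, u:F, v:F, w:T, y:F, z:F. ✗
v: successors {t, w}; ~p there: t:T, w:T. ✓
w: successors {t, u, w, y}; ~p there: t:T, u:F, w:T, y:F. ✗
x: successors {s, w, y}; ~p there: s:F, w:T, y:F. ✗
y: successors {u, v, w}; ~p there: u:F, v:F, w:T. ✗
z: successors {s, w}; ~p there: s:F, w:T. ✗
— 1 world.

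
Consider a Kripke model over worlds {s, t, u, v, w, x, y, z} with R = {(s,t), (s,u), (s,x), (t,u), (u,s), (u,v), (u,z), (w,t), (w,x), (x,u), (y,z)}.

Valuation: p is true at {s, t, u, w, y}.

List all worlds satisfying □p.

{t, v, x, z}

s: successors {t, u, x}; p there: t:T, u:T, x:F. ✗
t: successors {u}; p there: u:T. ✓
u: successors {s, v, z}; p there: s:T, v:F, z:F. ✗
v: no successors, so □p holds vacuously. ✓
w: successors {t, x}; p there: t:T, x:F. ✗
x: successors {u}; p there: u:T. ✓
y: successors {z}; p there: z:F. ✗
z: no successors, so □p holds vacuously. ✓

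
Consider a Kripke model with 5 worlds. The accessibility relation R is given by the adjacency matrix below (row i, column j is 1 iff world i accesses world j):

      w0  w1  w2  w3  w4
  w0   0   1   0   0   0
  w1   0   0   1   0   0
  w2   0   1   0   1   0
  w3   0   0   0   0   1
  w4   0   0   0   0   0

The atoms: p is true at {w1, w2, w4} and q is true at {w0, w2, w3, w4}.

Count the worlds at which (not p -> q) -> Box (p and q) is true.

w0: not p -> q is T, Box (p and q) is F. ✗
w1: not p -> q is T, Box (p and q) is T. ✓
w2: not p -> q is T, Box (p and q) is F. ✗
w3: not p -> q is T, Box (p and q) is T. ✓
w4: not p -> q is T, Box (p and q) is T. ✓
Satisfying worlds: {w1, w3, w4}.

3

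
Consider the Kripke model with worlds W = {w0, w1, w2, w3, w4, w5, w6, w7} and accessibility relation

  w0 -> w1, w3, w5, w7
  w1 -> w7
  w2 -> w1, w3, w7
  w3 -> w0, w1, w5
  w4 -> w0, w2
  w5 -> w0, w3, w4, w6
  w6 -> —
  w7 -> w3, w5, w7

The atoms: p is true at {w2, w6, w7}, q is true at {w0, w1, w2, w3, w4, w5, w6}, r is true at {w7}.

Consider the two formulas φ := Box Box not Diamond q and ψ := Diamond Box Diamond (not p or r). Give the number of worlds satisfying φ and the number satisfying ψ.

For Box Box not Diamond q:
w0: successors {w1, w3, w5, w7}; Box not Diamond q there: w1:F, w3:F, w5:F, w7:F. ✗
w1: successors {w7}; Box not Diamond q there: w7:F. ✗
w2: successors {w1, w3, w7}; Box not Diamond q there: w1:F, w3:F, w7:F. ✗
w3: successors {w0, w1, w5}; Box not Diamond q there: w0:F, w1:F, w5:F. ✗
w4: successors {w0, w2}; Box not Diamond q there: w0:F, w2:F. ✗
w5: successors {w0, w3, w4, w6}; Box not Diamond q there: w0:F, w3:F, w4:F, w6:T. ✗
w6: no successors, so Box Box not Diamond q holds vacuously. ✓
w7: successors {w3, w5, w7}; Box not Diamond q there: w3:F, w5:F, w7:F. ✗
— 1 world.
For Diamond Box Diamond (not p or r):
w0: successors {w1, w3, w5, w7}; Box Diamond (not p or r) there: w1:T, w3:T, w5:F, w7:T. ✓
w1: successors {w7}; Box Diamond (not p or r) there: w7:T. ✓
w2: successors {w1, w3, w7}; Box Diamond (not p or r) there: w1:T, w3:T, w7:T. ✓
w3: successors {w0, w1, w5}; Box Diamond (not p or r) there: w0:T, w1:T, w5:F. ✓
w4: successors {w0, w2}; Box Diamond (not p or r) there: w0:T, w2:T. ✓
w5: successors {w0, w3, w4, w6}; Box Diamond (not p or r) there: w0:T, w3:T, w4:T, w6:T. ✓
w6: no successors, so Diamond Box Diamond (not p or r) fails. ✗
w7: successors {w3, w5, w7}; Box Diamond (not p or r) there: w3:T, w5:F, w7:T. ✓
— 7 worlds.

1 and 7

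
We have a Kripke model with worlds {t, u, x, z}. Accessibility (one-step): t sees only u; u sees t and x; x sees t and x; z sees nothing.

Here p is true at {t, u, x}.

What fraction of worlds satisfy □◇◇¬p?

t: successors {u}; ◇◇¬p there: u:F. ✗
u: successors {t, x}; ◇◇¬p there: t:F, x:F. ✗
x: successors {t, x}; ◇◇¬p there: t:F, x:F. ✗
z: no successors, so □◇◇¬p holds vacuously. ✓
That's 1 of 4 worlds, so 1/4.

1/4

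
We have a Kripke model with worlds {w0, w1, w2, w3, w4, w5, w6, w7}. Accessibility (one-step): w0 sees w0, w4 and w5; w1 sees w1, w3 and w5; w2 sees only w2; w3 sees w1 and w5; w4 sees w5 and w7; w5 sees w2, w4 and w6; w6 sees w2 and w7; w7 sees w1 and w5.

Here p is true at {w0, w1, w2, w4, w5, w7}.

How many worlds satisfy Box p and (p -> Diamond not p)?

2

w0: Box p is T, p -> Diamond not p is F. ✗
w1: Box p is F, p -> Diamond not p is T. ✗
w2: Box p is T, p -> Diamond not p is F. ✗
w3: Box p is T, p -> Diamond not p is T. ✓
w4: Box p is T, p -> Diamond not p is F. ✗
w5: Box p is F, p -> Diamond not p is T. ✗
w6: Box p is T, p -> Diamond not p is T. ✓
w7: Box p is T, p -> Diamond not p is F. ✗
Satisfying worlds: {w3, w6}.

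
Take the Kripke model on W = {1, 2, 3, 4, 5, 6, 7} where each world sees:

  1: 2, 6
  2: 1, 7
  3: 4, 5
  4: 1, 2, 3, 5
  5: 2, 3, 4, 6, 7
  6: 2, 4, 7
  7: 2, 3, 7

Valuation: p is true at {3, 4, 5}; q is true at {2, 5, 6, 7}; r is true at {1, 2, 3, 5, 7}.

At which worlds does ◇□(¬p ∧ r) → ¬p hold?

{1, 2, 3, 6, 7}

1: ◇□(¬p ∧ r) is T, ¬p is T. ✓
2: ◇□(¬p ∧ r) is F, ¬p is T. ✓
3: ◇□(¬p ∧ r) is F, ¬p is F. ✓
4: ◇□(¬p ∧ r) is T, ¬p is F. ✗
5: ◇□(¬p ∧ r) is T, ¬p is F. ✗
6: ◇□(¬p ∧ r) is T, ¬p is T. ✓
7: ◇□(¬p ∧ r) is T, ¬p is T. ✓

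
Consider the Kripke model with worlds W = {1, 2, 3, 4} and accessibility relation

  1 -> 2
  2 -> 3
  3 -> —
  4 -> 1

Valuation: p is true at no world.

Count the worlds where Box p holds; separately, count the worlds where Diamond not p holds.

1 and 3

For Box p:
1: successors {2}; p there: 2:F. ✗
2: successors {3}; p there: 3:F. ✗
3: no successors, so Box p holds vacuously. ✓
4: successors {1}; p there: 1:F. ✗
— 1 world.
For Diamond not p:
1: successors {2}; not p there: 2:T. ✓
2: successors {3}; not p there: 3:T. ✓
3: no successors, so Diamond not p fails. ✗
4: successors {1}; not p there: 1:T. ✓
— 3 worlds.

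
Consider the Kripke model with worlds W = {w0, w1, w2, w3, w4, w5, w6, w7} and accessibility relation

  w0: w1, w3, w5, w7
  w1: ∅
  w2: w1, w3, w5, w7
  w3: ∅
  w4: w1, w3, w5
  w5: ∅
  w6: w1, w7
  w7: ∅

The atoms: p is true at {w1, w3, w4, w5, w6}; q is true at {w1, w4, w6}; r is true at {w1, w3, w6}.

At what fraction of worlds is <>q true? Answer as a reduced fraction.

1/2

w0: successors {w1, w3, w5, w7}; q there: w1:T, w3:F, w5:F, w7:F. ✓
w1: no successors, so <>q fails. ✗
w2: successors {w1, w3, w5, w7}; q there: w1:T, w3:F, w5:F, w7:F. ✓
w3: no successors, so <>q fails. ✗
w4: successors {w1, w3, w5}; q there: w1:T, w3:F, w5:F. ✓
w5: no successors, so <>q fails. ✗
w6: successors {w1, w7}; q there: w1:T, w7:F. ✓
w7: no successors, so <>q fails. ✗
That's 4 of 8 worlds, so 4/8 = 1/2.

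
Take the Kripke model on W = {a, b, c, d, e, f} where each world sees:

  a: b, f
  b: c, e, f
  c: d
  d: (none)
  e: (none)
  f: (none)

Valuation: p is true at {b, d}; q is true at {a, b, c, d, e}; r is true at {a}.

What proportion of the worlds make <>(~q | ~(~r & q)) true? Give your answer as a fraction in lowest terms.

a: successors {b, f}; ~q | ~(~r & q) there: b:F, f:T. ✓
b: successors {c, e, f}; ~q | ~(~r & q) there: c:F, e:F, f:T. ✓
c: successors {d}; ~q | ~(~r & q) there: d:F. ✗
d: no successors, so <>(~q | ~(~r & q)) fails. ✗
e: no successors, so <>(~q | ~(~r & q)) fails. ✗
f: no successors, so <>(~q | ~(~r & q)) fails. ✗
That's 2 of 6 worlds, so 2/6 = 1/3.

1/3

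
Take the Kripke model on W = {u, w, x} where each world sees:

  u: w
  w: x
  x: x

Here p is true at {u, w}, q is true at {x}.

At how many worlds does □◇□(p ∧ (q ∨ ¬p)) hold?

0

u: successors {w}; ◇□(p ∧ (q ∨ ¬p)) there: w:F. ✗
w: successors {x}; ◇□(p ∧ (q ∨ ¬p)) there: x:F. ✗
x: successors {x}; ◇□(p ∧ (q ∨ ¬p)) there: x:F. ✗
Satisfying worlds: ∅.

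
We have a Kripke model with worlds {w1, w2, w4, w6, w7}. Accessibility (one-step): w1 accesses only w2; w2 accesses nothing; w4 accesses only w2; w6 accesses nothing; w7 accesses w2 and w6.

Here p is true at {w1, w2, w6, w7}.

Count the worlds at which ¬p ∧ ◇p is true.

w1: ¬p is F, ◇p is T. ✗
w2: ¬p is F, ◇p is F. ✗
w4: ¬p is T, ◇p is T. ✓
w6: ¬p is F, ◇p is F. ✗
w7: ¬p is F, ◇p is T. ✗
Satisfying worlds: {w4}.

1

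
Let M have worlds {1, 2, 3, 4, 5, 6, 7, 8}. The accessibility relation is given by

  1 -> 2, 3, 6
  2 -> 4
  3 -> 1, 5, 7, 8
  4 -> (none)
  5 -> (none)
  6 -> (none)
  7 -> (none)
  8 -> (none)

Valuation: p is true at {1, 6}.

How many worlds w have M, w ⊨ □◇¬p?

5

1: successors {2, 3, 6}; ◇¬p there: 2:T, 3:T, 6:F. ✗
2: successors {4}; ◇¬p there: 4:F. ✗
3: successors {1, 5, 7, 8}; ◇¬p there: 1:T, 5:F, 7:F, 8:F. ✗
4: no successors, so □◇¬p holds vacuously. ✓
5: no successors, so □◇¬p holds vacuously. ✓
6: no successors, so □◇¬p holds vacuously. ✓
7: no successors, so □◇¬p holds vacuously. ✓
8: no successors, so □◇¬p holds vacuously. ✓
Satisfying worlds: {4, 5, 6, 7, 8}.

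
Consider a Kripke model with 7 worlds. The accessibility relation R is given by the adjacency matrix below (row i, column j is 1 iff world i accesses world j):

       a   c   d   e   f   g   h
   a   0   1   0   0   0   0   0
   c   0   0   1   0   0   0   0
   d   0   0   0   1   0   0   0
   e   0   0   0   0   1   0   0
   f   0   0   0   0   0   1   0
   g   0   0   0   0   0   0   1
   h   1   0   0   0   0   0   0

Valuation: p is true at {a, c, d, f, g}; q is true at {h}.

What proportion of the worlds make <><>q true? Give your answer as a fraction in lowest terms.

1/7

a: successors {c}; <>q there: c:F. ✗
c: successors {d}; <>q there: d:F. ✗
d: successors {e}; <>q there: e:F. ✗
e: successors {f}; <>q there: f:F. ✗
f: successors {g}; <>q there: g:T. ✓
g: successors {h}; <>q there: h:F. ✗
h: successors {a}; <>q there: a:F. ✗
That's 1 of 7 worlds, so 1/7.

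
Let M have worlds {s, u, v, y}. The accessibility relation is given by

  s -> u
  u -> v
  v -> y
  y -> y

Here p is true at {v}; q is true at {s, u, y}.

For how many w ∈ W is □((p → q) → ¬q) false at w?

3

s: successors {u}; (p → q) → ¬q there: u:F. ✗
u: successors {v}; (p → q) → ¬q there: v:T. ✓
v: successors {y}; (p → q) → ¬q there: y:F. ✗
y: successors {y}; (p → q) → ¬q there: y:F. ✗
Satisfying worlds: {u}.
So □((p → q) → ¬q) fails at the other 3 worlds.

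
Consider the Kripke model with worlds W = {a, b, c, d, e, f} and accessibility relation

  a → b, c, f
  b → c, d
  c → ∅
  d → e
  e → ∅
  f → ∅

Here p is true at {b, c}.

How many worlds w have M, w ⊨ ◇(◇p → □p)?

a: successors {b, c, f}; ◇p → □p there: b:F, c:T, f:T. ✓
b: successors {c, d}; ◇p → □p there: c:T, d:T. ✓
c: no successors, so ◇(◇p → □p) fails. ✗
d: successors {e}; ◇p → □p there: e:T. ✓
e: no successors, so ◇(◇p → □p) fails. ✗
f: no successors, so ◇(◇p → □p) fails. ✗
Satisfying worlds: {a, b, d}.

3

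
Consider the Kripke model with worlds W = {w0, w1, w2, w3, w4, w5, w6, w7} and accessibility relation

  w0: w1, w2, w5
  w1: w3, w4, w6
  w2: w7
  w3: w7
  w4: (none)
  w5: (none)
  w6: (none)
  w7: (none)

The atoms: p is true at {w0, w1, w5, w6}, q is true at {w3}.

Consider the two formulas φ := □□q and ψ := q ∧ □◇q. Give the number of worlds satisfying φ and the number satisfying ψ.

For □□q:
w0: successors {w1, w2, w5}; □q there: w1:F, w2:F, w5:T. ✗
w1: successors {w3, w4, w6}; □q there: w3:F, w4:T, w6:T. ✗
w2: successors {w7}; □q there: w7:T. ✓
w3: successors {w7}; □q there: w7:T. ✓
w4: no successors, so □□q holds vacuously. ✓
w5: no successors, so □□q holds vacuously. ✓
w6: no successors, so □□q holds vacuously. ✓
w7: no successors, so □□q holds vacuously. ✓
— 6 worlds.
For q ∧ □◇q:
w0: q is F, □◇q is F. ✗
w1: q is F, □◇q is F. ✗
w2: q is F, □◇q is F. ✗
w3: q is T, □◇q is F. ✗
w4: q is F, □◇q is T. ✗
w5: q is F, □◇q is T. ✗
w6: q is F, □◇q is T. ✗
w7: q is F, □◇q is T. ✗
— 0 worlds.

6 and 0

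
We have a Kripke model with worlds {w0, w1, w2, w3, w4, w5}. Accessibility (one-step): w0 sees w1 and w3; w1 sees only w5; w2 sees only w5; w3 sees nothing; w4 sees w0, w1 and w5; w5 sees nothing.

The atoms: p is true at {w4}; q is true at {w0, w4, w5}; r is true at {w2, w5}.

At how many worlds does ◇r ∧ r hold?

1

w0: ◇r is F, r is F. ✗
w1: ◇r is T, r is F. ✗
w2: ◇r is T, r is T. ✓
w3: ◇r is F, r is F. ✗
w4: ◇r is T, r is F. ✗
w5: ◇r is F, r is T. ✗
Satisfying worlds: {w2}.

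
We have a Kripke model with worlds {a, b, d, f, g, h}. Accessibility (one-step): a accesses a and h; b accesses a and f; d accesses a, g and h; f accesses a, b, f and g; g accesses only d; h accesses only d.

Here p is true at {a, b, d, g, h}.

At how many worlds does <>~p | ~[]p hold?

2

a: <>~p is F, ~[]p is F. ✗
b: <>~p is T, ~[]p is T. ✓
d: <>~p is F, ~[]p is F. ✗
f: <>~p is T, ~[]p is T. ✓
g: <>~p is F, ~[]p is F. ✗
h: <>~p is F, ~[]p is F. ✗
Satisfying worlds: {b, f}.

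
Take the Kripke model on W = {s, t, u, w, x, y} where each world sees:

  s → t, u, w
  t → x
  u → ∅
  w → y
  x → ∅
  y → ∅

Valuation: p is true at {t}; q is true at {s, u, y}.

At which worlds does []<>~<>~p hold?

s: successors {t, u, w}; <>~<>~p there: t:T, u:F, w:T. ✗
t: successors {x}; <>~<>~p there: x:F. ✗
u: no successors, so []<>~<>~p holds vacuously. ✓
w: successors {y}; <>~<>~p there: y:F. ✗
x: no successors, so []<>~<>~p holds vacuously. ✓
y: no successors, so []<>~<>~p holds vacuously. ✓

{u, x, y}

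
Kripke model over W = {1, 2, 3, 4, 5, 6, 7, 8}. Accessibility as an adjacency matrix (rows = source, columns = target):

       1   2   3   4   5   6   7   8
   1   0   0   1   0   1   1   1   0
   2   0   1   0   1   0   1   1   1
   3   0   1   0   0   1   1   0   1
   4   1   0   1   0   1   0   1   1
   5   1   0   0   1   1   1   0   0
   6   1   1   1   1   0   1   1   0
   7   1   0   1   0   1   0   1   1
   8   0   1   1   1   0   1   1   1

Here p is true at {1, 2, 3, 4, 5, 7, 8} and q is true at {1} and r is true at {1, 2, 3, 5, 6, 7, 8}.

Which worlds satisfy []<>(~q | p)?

{1, 2, 3, 4, 5, 6, 7, 8}

1: successors {3, 5, 6, 7}; <>(~q | p) there: 3:T, 5:T, 6:T, 7:T. ✓
2: successors {2, 4, 6, 7, 8}; <>(~q | p) there: 2:T, 4:T, 6:T, 7:T, 8:T. ✓
3: successors {2, 5, 6, 8}; <>(~q | p) there: 2:T, 5:T, 6:T, 8:T. ✓
4: successors {1, 3, 5, 7, 8}; <>(~q | p) there: 1:T, 3:T, 5:T, 7:T, 8:T. ✓
5: successors {1, 4, 5, 6}; <>(~q | p) there: 1:T, 4:T, 5:T, 6:T. ✓
6: successors {1, 2, 3, 4, 6, 7}; <>(~q | p) there: 1:T, 2:T, 3:T, 4:T, 6:T, 7:T. ✓
7: successors {1, 3, 5, 7, 8}; <>(~q | p) there: 1:T, 3:T, 5:T, 7:T, 8:T. ✓
8: successors {2, 3, 4, 6, 7, 8}; <>(~q | p) there: 2:T, 3:T, 4:T, 6:T, 7:T, 8:T. ✓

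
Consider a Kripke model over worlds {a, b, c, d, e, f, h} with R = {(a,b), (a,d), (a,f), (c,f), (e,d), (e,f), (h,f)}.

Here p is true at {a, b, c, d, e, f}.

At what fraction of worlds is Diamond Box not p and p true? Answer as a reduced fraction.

a: Diamond Box not p is T, p is T. ✓
b: Diamond Box not p is F, p is T. ✗
c: Diamond Box not p is T, p is T. ✓
d: Diamond Box not p is F, p is T. ✗
e: Diamond Box not p is T, p is T. ✓
f: Diamond Box not p is F, p is T. ✗
h: Diamond Box not p is T, p is F. ✗
That's 3 of 7 worlds, so 3/7.

3/7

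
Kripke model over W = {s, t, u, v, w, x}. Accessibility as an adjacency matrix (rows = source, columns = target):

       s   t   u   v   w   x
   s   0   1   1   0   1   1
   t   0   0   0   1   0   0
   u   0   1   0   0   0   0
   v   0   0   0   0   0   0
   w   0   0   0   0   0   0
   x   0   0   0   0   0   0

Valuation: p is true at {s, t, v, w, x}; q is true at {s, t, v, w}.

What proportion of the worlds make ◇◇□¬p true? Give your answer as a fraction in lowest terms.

s: successors {t, u, w, x}; ◇□¬p there: t:T, u:F, w:F, x:F. ✓
t: successors {v}; ◇□¬p there: v:F. ✗
u: successors {t}; ◇□¬p there: t:T. ✓
v: no successors, so ◇◇□¬p fails. ✗
w: no successors, so ◇◇□¬p fails. ✗
x: no successors, so ◇◇□¬p fails. ✗
That's 2 of 6 worlds, so 2/6 = 1/3.

1/3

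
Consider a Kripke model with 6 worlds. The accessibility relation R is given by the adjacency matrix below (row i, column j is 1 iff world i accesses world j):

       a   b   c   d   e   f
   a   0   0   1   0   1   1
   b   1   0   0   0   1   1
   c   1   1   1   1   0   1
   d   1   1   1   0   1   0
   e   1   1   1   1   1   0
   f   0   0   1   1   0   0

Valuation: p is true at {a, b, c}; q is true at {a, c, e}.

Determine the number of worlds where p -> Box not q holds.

a: p is T, Box not q is F. ✗
b: p is T, Box not q is F. ✗
c: p is T, Box not q is F. ✗
d: p is F, Box not q is F. ✓
e: p is F, Box not q is F. ✓
f: p is F, Box not q is F. ✓
Satisfying worlds: {d, e, f}.

3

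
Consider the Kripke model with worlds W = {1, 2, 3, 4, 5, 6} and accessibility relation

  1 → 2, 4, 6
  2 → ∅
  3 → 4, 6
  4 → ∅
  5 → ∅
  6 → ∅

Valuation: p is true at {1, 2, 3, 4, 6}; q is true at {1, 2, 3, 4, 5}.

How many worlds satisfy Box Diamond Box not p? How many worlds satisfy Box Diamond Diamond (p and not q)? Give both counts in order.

4 and 4

For Box Diamond Box not p:
1: successors {2, 4, 6}; Diamond Box not p there: 2:F, 4:F, 6:F. ✗
2: no successors, so Box Diamond Box not p holds vacuously. ✓
3: successors {4, 6}; Diamond Box not p there: 4:F, 6:F. ✗
4: no successors, so Box Diamond Box not p holds vacuously. ✓
5: no successors, so Box Diamond Box not p holds vacuously. ✓
6: no successors, so Box Diamond Box not p holds vacuously. ✓
— 4 worlds.
For Box Diamond Diamond (p and not q):
1: successors {2, 4, 6}; Diamond Diamond (p and not q) there: 2:F, 4:F, 6:F. ✗
2: no successors, so Box Diamond Diamond (p and not q) holds vacuously. ✓
3: successors {4, 6}; Diamond Diamond (p and not q) there: 4:F, 6:F. ✗
4: no successors, so Box Diamond Diamond (p and not q) holds vacuously. ✓
5: no successors, so Box Diamond Diamond (p and not q) holds vacuously. ✓
6: no successors, so Box Diamond Diamond (p and not q) holds vacuously. ✓
— 4 worlds.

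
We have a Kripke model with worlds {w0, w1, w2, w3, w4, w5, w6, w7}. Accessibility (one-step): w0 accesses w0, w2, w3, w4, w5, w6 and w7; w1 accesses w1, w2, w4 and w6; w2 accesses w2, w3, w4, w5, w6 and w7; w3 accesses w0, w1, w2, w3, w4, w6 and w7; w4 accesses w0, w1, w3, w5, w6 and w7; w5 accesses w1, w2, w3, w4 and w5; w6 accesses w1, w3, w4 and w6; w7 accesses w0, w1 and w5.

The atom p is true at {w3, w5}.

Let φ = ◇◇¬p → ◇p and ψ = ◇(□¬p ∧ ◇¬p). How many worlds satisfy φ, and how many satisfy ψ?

7 and 6

For ◇◇¬p → ◇p:
w0: ◇◇¬p is T, ◇p is T. ✓
w1: ◇◇¬p is T, ◇p is F. ✗
w2: ◇◇¬p is T, ◇p is T. ✓
w3: ◇◇¬p is T, ◇p is T. ✓
w4: ◇◇¬p is T, ◇p is T. ✓
w5: ◇◇¬p is T, ◇p is T. ✓
w6: ◇◇¬p is T, ◇p is T. ✓
w7: ◇◇¬p is T, ◇p is T. ✓
— 7 worlds.
For ◇(□¬p ∧ ◇¬p):
w0: successors {w0, w2, w3, w4, w5, w6, w7}; □¬p ∧ ◇¬p there: w0:F, w2:F, w3:F, w4:F, w5:F, w6:F, w7:F. ✗
w1: successors {w1, w2, w4, w6}; □¬p ∧ ◇¬p there: w1:T, w2:F, w4:F, w6:F. ✓
w2: successors {w2, w3, w4, w5, w6, w7}; □¬p ∧ ◇¬p there: w2:F, w3:F, w4:F, w5:F, w6:F, w7:F. ✗
w3: successors {w0, w1, w2, w3, w4, w6, w7}; □¬p ∧ ◇¬p there: w0:F, w1:T, w2:F, w3:F, w4:F, w6:F, w7:F. ✓
w4: successors {w0, w1, w3, w5, w6, w7}; □¬p ∧ ◇¬p there: w0:F, w1:T, w3:F, w5:F, w6:F, w7:F. ✓
w5: successors {w1, w2, w3, w4, w5}; □¬p ∧ ◇¬p there: w1:T, w2:F, w3:F, w4:F, w5:F. ✓
w6: successors {w1, w3, w4, w6}; □¬p ∧ ◇¬p there: w1:T, w3:F, w4:F, w6:F. ✓
w7: successors {w0, w1, w5}; □¬p ∧ ◇¬p there: w0:F, w1:T, w5:F. ✓
— 6 worlds.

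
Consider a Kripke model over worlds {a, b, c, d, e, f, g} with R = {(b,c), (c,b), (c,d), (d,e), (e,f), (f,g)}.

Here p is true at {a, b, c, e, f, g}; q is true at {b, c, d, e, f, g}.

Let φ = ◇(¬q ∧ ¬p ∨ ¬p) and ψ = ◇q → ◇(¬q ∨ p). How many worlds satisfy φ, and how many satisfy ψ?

For ◇(¬q ∧ ¬p ∨ ¬p):
a: no successors, so ◇(¬q ∧ ¬p ∨ ¬p) fails. ✗
b: successors {c}; ¬q ∧ ¬p ∨ ¬p there: c:F. ✗
c: successors {b, d}; ¬q ∧ ¬p ∨ ¬p there: b:F, d:T. ✓
d: successors {e}; ¬q ∧ ¬p ∨ ¬p there: e:F. ✗
e: successors {f}; ¬q ∧ ¬p ∨ ¬p there: f:F. ✗
f: successors {g}; ¬q ∧ ¬p ∨ ¬p there: g:F. ✗
g: no successors, so ◇(¬q ∧ ¬p ∨ ¬p) fails. ✗
— 1 world.
For ◇q → ◇(¬q ∨ p):
a: ◇q is F, ◇(¬q ∨ p) is F. ✓
b: ◇q is T, ◇(¬q ∨ p) is T. ✓
c: ◇q is T, ◇(¬q ∨ p) is T. ✓
d: ◇q is T, ◇(¬q ∨ p) is T. ✓
e: ◇q is T, ◇(¬q ∨ p) is T. ✓
f: ◇q is T, ◇(¬q ∨ p) is T. ✓
g: ◇q is F, ◇(¬q ∨ p) is F. ✓
— 7 worlds.

1 and 7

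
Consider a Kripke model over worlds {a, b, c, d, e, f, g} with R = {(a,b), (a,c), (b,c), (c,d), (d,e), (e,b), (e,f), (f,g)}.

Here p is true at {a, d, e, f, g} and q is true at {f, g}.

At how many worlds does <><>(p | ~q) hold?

a: successors {b, c}; <>(p | ~q) there: b:T, c:T. ✓
b: successors {c}; <>(p | ~q) there: c:T. ✓
c: successors {d}; <>(p | ~q) there: d:T. ✓
d: successors {e}; <>(p | ~q) there: e:T. ✓
e: successors {b, f}; <>(p | ~q) there: b:T, f:T. ✓
f: successors {g}; <>(p | ~q) there: g:F. ✗
g: no successors, so <><>(p | ~q) fails. ✗
Satisfying worlds: {a, b, c, d, e}.

5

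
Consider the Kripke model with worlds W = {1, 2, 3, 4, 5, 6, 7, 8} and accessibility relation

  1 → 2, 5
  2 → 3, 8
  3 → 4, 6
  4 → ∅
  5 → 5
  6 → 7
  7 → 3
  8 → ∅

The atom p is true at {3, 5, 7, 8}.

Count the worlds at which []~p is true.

1: successors {2, 5}; ~p there: 2:T, 5:F. ✗
2: successors {3, 8}; ~p there: 3:F, 8:F. ✗
3: successors {4, 6}; ~p there: 4:T, 6:T. ✓
4: no successors, so []~p holds vacuously. ✓
5: successors {5}; ~p there: 5:F. ✗
6: successors {7}; ~p there: 7:F. ✗
7: successors {3}; ~p there: 3:F. ✗
8: no successors, so []~p holds vacuously. ✓
Satisfying worlds: {3, 4, 8}.

3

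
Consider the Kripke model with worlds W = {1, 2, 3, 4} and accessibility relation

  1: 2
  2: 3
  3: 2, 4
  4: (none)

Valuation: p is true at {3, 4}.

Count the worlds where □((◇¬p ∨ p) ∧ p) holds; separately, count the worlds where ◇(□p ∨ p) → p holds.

For □((◇¬p ∨ p) ∧ p):
1: successors {2}; (◇¬p ∨ p) ∧ p there: 2:F. ✗
2: successors {3}; (◇¬p ∨ p) ∧ p there: 3:T. ✓
3: successors {2, 4}; (◇¬p ∨ p) ∧ p there: 2:F, 4:T. ✗
4: no successors, so □((◇¬p ∨ p) ∧ p) holds vacuously. ✓
— 2 worlds.
For ◇(□p ∨ p) → p:
1: ◇(□p ∨ p) is T, p is F. ✗
2: ◇(□p ∨ p) is T, p is F. ✗
3: ◇(□p ∨ p) is T, p is T. ✓
4: ◇(□p ∨ p) is F, p is T. ✓
— 2 worlds.

2 and 2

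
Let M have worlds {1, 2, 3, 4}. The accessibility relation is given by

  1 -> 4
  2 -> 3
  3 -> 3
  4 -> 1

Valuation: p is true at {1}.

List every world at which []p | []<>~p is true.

1: []p is F, []<>~p is F. ✗
2: []p is F, []<>~p is T. ✓
3: []p is F, []<>~p is T. ✓
4: []p is T, []<>~p is T. ✓

{2, 3, 4}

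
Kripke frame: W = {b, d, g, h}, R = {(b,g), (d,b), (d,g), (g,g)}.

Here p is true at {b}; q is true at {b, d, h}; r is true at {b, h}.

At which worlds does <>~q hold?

b: successors {g}; ~q there: g:T. ✓
d: successors {b, g}; ~q there: b:F, g:T. ✓
g: successors {g}; ~q there: g:T. ✓
h: no successors, so <>~q fails. ✗

{b, d, g}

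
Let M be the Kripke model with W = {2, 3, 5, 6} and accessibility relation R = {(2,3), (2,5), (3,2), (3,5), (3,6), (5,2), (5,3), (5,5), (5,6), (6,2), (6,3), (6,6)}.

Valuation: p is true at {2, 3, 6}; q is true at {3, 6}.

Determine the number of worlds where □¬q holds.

2: successors {3, 5}; ¬q there: 3:F, 5:T. ✗
3: successors {2, 5, 6}; ¬q there: 2:T, 5:T, 6:F. ✗
5: successors {2, 3, 5, 6}; ¬q there: 2:T, 3:F, 5:T, 6:F. ✗
6: successors {2, 3, 6}; ¬q there: 2:T, 3:F, 6:F. ✗
Satisfying worlds: ∅.

0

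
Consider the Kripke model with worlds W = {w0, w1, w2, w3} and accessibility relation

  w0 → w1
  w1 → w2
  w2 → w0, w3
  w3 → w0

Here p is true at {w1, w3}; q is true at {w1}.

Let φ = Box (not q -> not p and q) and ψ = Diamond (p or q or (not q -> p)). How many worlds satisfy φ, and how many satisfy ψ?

1 and 2

For Box (not q -> not p and q):
w0: successors {w1}; not q -> not p and q there: w1:T. ✓
w1: successors {w2}; not q -> not p and q there: w2:F. ✗
w2: successors {w0, w3}; not q -> not p and q there: w0:F, w3:F. ✗
w3: successors {w0}; not q -> not p and q there: w0:F. ✗
— 1 world.
For Diamond (p or q or (not q -> p)):
w0: successors {w1}; p or q or (not q -> p) there: w1:T. ✓
w1: successors {w2}; p or q or (not q -> p) there: w2:F. ✗
w2: successors {w0, w3}; p or q or (not q -> p) there: w0:F, w3:T. ✓
w3: successors {w0}; p or q or (not q -> p) there: w0:F. ✗
— 2 worlds.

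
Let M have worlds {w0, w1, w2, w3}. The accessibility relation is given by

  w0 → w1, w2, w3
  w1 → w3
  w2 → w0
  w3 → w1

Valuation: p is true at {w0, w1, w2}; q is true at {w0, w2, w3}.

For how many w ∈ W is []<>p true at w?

2

w0: successors {w1, w2, w3}; <>p there: w1:F, w2:T, w3:T. ✗
w1: successors {w3}; <>p there: w3:T. ✓
w2: successors {w0}; <>p there: w0:T. ✓
w3: successors {w1}; <>p there: w1:F. ✗
Satisfying worlds: {w1, w2}.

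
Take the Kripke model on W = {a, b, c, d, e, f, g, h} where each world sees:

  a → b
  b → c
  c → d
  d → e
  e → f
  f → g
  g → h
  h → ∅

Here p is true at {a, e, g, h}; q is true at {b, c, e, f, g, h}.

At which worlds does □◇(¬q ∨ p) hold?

{b, c, e, f, h}

a: successors {b}; ◇(¬q ∨ p) there: b:F. ✗
b: successors {c}; ◇(¬q ∨ p) there: c:T. ✓
c: successors {d}; ◇(¬q ∨ p) there: d:T. ✓
d: successors {e}; ◇(¬q ∨ p) there: e:F. ✗
e: successors {f}; ◇(¬q ∨ p) there: f:T. ✓
f: successors {g}; ◇(¬q ∨ p) there: g:T. ✓
g: successors {h}; ◇(¬q ∨ p) there: h:F. ✗
h: no successors, so □◇(¬q ∨ p) holds vacuously. ✓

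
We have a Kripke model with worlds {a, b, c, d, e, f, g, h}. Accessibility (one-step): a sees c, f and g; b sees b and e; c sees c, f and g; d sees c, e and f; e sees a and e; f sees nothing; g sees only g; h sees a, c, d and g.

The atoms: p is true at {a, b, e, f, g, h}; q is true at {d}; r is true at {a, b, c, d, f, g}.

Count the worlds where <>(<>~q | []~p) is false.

a: successors {c, f, g}; <>~q | []~p there: c:T, f:T, g:T. ✓
b: successors {b, e}; <>~q | []~p there: b:T, e:T. ✓
c: successors {c, f, g}; <>~q | []~p there: c:T, f:T, g:T. ✓
d: successors {c, e, f}; <>~q | []~p there: c:T, e:T, f:T. ✓
e: successors {a, e}; <>~q | []~p there: a:T, e:T. ✓
f: no successors, so <>(<>~q | []~p) fails. ✗
g: successors {g}; <>~q | []~p there: g:T. ✓
h: successors {a, c, d, g}; <>~q | []~p there: a:T, c:T, d:T, g:T. ✓
Satisfying worlds: {a, b, c, d, e, g, h}.
So <>(<>~q | []~p) fails at the other 1 world.

1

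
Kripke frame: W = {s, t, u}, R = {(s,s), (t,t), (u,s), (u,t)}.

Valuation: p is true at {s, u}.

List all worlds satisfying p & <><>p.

s: p is T, <><>p is T. ✓
t: p is F, <><>p is F. ✗
u: p is T, <><>p is T. ✓

{s, u}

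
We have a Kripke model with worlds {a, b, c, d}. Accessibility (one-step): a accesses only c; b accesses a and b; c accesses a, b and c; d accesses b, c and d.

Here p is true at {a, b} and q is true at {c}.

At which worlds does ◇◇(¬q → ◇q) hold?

a: successors {c}; ◇(¬q → ◇q) there: c:T. ✓
b: successors {a, b}; ◇(¬q → ◇q) there: a:T, b:T. ✓
c: successors {a, b, c}; ◇(¬q → ◇q) there: a:T, b:T, c:T. ✓
d: successors {b, c, d}; ◇(¬q → ◇q) there: b:T, c:T, d:T. ✓

{a, b, c, d}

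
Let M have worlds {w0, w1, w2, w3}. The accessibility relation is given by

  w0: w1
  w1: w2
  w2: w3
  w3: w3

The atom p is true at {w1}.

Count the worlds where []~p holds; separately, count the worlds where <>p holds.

3 and 1

For []~p:
w0: successors {w1}; ~p there: w1:F. ✗
w1: successors {w2}; ~p there: w2:T. ✓
w2: successors {w3}; ~p there: w3:T. ✓
w3: successors {w3}; ~p there: w3:T. ✓
— 3 worlds.
For <>p:
w0: successors {w1}; p there: w1:T. ✓
w1: successors {w2}; p there: w2:F. ✗
w2: successors {w3}; p there: w3:F. ✗
w3: successors {w3}; p there: w3:F. ✗
— 1 world.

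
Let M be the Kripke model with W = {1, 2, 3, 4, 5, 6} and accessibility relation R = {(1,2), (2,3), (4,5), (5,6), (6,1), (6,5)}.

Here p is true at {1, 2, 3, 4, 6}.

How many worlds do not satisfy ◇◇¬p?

5

1: successors {2}; ◇¬p there: 2:F. ✗
2: successors {3}; ◇¬p there: 3:F. ✗
3: no successors, so ◇◇¬p fails. ✗
4: successors {5}; ◇¬p there: 5:F. ✗
5: successors {6}; ◇¬p there: 6:T. ✓
6: successors {1, 5}; ◇¬p there: 1:F, 5:F. ✗
Satisfying worlds: {5}.
So ◇◇¬p fails at the other 5 worlds.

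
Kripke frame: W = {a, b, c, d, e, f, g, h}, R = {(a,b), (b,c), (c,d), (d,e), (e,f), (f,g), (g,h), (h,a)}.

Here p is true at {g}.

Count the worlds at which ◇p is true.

a: successors {b}; p there: b:F. ✗
b: successors {c}; p there: c:F. ✗
c: successors {d}; p there: d:F. ✗
d: successors {e}; p there: e:F. ✗
e: successors {f}; p there: f:F. ✗
f: successors {g}; p there: g:T. ✓
g: successors {h}; p there: h:F. ✗
h: successors {a}; p there: a:F. ✗
Satisfying worlds: {f}.

1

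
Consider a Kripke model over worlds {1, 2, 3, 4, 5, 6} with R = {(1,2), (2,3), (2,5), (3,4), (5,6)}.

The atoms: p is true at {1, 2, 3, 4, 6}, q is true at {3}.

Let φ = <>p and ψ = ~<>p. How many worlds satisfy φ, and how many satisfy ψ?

4 and 2

For <>p:
1: successors {2}; p there: 2:T. ✓
2: successors {3, 5}; p there: 3:T, 5:F. ✓
3: successors {4}; p there: 4:T. ✓
4: no successors, so <>p fails. ✗
5: successors {6}; p there: 6:T. ✓
6: no successors, so <>p fails. ✗
— 4 worlds.
For ~<>p:
1: <>p is T. ✗
2: <>p is T. ✗
3: <>p is T. ✗
4: <>p is F. ✓
5: <>p is T. ✗
6: <>p is F. ✓
— 2 worlds.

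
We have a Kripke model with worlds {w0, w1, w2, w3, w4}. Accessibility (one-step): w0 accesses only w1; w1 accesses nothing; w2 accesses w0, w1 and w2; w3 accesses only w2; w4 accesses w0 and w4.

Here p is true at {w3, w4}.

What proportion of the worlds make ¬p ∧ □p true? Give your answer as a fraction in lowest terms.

1/5

w0: ¬p is T, □p is F. ✗
w1: ¬p is T, □p is T. ✓
w2: ¬p is T, □p is F. ✗
w3: ¬p is F, □p is F. ✗
w4: ¬p is F, □p is F. ✗
That's 1 of 5 worlds, so 1/5.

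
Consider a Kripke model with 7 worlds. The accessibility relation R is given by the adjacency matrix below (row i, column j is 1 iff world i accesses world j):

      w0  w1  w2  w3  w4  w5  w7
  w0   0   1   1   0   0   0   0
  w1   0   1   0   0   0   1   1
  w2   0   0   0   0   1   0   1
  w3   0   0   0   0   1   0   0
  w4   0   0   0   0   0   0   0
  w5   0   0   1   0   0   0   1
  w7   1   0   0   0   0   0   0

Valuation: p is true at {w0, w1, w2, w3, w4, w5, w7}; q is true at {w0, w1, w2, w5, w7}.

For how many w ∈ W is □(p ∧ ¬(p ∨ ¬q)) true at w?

w0: successors {w1, w2}; p ∧ ¬(p ∨ ¬q) there: w1:F, w2:F. ✗
w1: successors {w1, w5, w7}; p ∧ ¬(p ∨ ¬q) there: w1:F, w5:F, w7:F. ✗
w2: successors {w4, w7}; p ∧ ¬(p ∨ ¬q) there: w4:F, w7:F. ✗
w3: successors {w4}; p ∧ ¬(p ∨ ¬q) there: w4:F. ✗
w4: no successors, so □(p ∧ ¬(p ∨ ¬q)) holds vacuously. ✓
w5: successors {w2, w7}; p ∧ ¬(p ∨ ¬q) there: w2:F, w7:F. ✗
w7: successors {w0}; p ∧ ¬(p ∨ ¬q) there: w0:F. ✗
Satisfying worlds: {w4}.

1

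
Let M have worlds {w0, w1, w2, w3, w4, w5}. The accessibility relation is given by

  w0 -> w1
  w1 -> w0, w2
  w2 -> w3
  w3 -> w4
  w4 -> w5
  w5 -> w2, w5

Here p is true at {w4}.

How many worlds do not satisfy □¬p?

1

w0: successors {w1}; ¬p there: w1:T. ✓
w1: successors {w0, w2}; ¬p there: w0:T, w2:T. ✓
w2: successors {w3}; ¬p there: w3:T. ✓
w3: successors {w4}; ¬p there: w4:F. ✗
w4: successors {w5}; ¬p there: w5:T. ✓
w5: successors {w2, w5}; ¬p there: w2:T, w5:T. ✓
Satisfying worlds: {w0, w1, w2, w4, w5}.
So □¬p fails at the other 1 world.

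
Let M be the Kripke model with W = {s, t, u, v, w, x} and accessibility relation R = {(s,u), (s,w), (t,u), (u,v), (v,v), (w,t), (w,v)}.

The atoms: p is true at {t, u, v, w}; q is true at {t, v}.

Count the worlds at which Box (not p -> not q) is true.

s: successors {u, w}; not p -> not q there: u:T, w:T. ✓
t: successors {u}; not p -> not q there: u:T. ✓
u: successors {v}; not p -> not q there: v:T. ✓
v: successors {v}; not p -> not q there: v:T. ✓
w: successors {t, v}; not p -> not q there: t:T, v:T. ✓
x: no successors, so Box (not p -> not q) holds vacuously. ✓
Satisfying worlds: {s, t, u, v, w, x}.

6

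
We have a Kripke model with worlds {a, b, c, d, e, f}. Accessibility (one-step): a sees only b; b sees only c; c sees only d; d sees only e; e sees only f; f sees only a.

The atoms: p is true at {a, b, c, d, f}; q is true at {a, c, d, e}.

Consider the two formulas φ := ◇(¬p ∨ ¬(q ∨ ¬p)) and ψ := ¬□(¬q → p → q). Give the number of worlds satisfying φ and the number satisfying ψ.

3 and 2

For ◇(¬p ∨ ¬(q ∨ ¬p)):
a: successors {b}; ¬p ∨ ¬(q ∨ ¬p) there: b:T. ✓
b: successors {c}; ¬p ∨ ¬(q ∨ ¬p) there: c:F. ✗
c: successors {d}; ¬p ∨ ¬(q ∨ ¬p) there: d:F. ✗
d: successors {e}; ¬p ∨ ¬(q ∨ ¬p) there: e:T. ✓
e: successors {f}; ¬p ∨ ¬(q ∨ ¬p) there: f:T. ✓
f: successors {a}; ¬p ∨ ¬(q ∨ ¬p) there: a:F. ✗
— 3 worlds.
For ¬□(¬q → p → q):
a: □(¬q → p → q) is F. ✓
b: □(¬q → p → q) is T. ✗
c: □(¬q → p → q) is T. ✗
d: □(¬q → p → q) is T. ✗
e: □(¬q → p → q) is F. ✓
f: □(¬q → p → q) is T. ✗
— 2 worlds.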